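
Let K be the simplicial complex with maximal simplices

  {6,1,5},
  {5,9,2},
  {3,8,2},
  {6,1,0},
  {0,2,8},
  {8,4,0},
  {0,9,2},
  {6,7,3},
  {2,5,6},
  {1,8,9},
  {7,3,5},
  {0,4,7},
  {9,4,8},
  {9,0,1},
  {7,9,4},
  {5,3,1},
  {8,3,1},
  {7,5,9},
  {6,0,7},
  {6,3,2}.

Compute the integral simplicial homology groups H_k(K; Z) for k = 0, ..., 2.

We work with the vertex ordering 0 < 1 < 2 < 3 < 4 < 5 < 6 < 7 < 8 < 9. The simplices of K, each written with vertices in increasing order, are:

  0-simplices (10): [0], [1], [2], [3], [4], [5], [6], [7], [8], [9]
  1-simplices (30): (30 of them)
  2-simplices (20): (20 of them)

giving chain groups C_0 ≅ Z^10, C_1 ≅ Z^30, C_2 ≅ Z^20.

Boundary ∂_1: C_1 → C_0 sends each edge [p,q] (with p < q) to q − p.
The 10×30 boundary matrix has rank 9 and Smith normal form diag(1,1,1,1,1,1,1,1,1).

∂_2: C_2 → C_1 acts by ∂[p,q,r] = [q,r] − [p,r] + [p,q]. For instance
  ∂[0,1,9] = [1,9] − [0,9] + [0,1],
  ∂[0,4,7] = [4,7] − [0,7] + [0,4].
The 30×20 boundary matrix has rank 20 and Smith normal form diag(1,1,1,1,1,1,1,1,1,1,1,1,1,1,1,1,1,1,1,2).

From H_k ≅ ker(∂_k) / im(∂_{k+1}) we obtain:

  H_0: rank C_0 − rank ∂_1 = 10 − 9 = 1, and the invariant factors of ∂_1 are all 1, so H_0 ≅ Z.
  H_1: rank ker ∂_1 − rank ∂_2 = (30 − 9) − 20 = 1, and ∂_2 has invariant factor 2 > 1, so H_1 ≅ Z ⊕ Z/2.
  H_2: rank ker ∂_2 − rank ∂_3 = (20 − 20) − 0 = 0, and there is no ∂_3, so H_2 ≅ 0.

As a check, the Euler characteristic is 10 − 30 + 20 = 0, which agrees with 1 − 1 + 0 = 0.
(K is a triangulation of the Klein bottle.)

H_0 = Z,  H_1 = Z ⊕ Z/2,  H_2 = 0.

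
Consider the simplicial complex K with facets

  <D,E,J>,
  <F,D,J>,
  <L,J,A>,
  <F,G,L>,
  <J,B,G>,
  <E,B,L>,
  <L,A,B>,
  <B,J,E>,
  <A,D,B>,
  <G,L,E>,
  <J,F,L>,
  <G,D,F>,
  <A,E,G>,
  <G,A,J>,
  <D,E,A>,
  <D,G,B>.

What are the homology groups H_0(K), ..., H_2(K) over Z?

We work with the vertex ordering A < B < D < E < F < G < J < L. The simplices of K, each written with vertices in increasing order, are:

  0-simplices (8): A, B, D, E, F, G, J, L
  1-simplices (24): AB, AD, AE, AG, AJ, AL, BD, BE, BG, BJ, BL, DE, DF, DG, DJ, EG, EJ, EL, FG, FJ, FL, GJ, GL, JL
  2-simplices (16): ABD, ABL, ADE, AEG, AGJ, AJL, BDG, BEJ, BEL, BGJ, DEJ, DFG, DFJ, EGL, FGL, FJL

so the chain groups are C_0 ≅ Z^8, C_1 ≅ Z^24, C_2 ≅ Z^16.

The boundary map ∂_1: C_1 → C_0 maps an edge to its endpoints' difference, ∂[p,q] = q − p.
As a 8×24 matrix over Z this has rank 7, with invariant factors (1,1,1,1,1,1,1).

Boundary ∂_2: C_2 → C_1 maps a triangle to the signed sum of its edges. For instance
  ∂ABL = BL − AL + AB,
  ∂BGJ = GJ − BJ + BG.
The 24×16 boundary matrix has rank 15 and Smith normal form diag(1,1,1,1,1,1,1,1,1,1,1,1,1,1,1).

Reading off H_k = ker ∂_k / im ∂_{k+1}:

  H_0: rank C_0 − rank ∂_1 = 8 − 7 = 1, and the invariant factors of ∂_1 are all 1, so H_0 = Z.
  H_1: rank ker ∂_1 − rank ∂_2 = (24 − 7) − 15 = 2, and the invariant factors of ∂_2 are all 1, so H_1 = Z^2.
  H_2: rank ker ∂_2 − rank ∂_3 = (16 − 15) − 0 = 1, and there is no ∂_3, so H_2 = Z.

As a check, the Euler characteristic is 8 − 24 + 16 = 0, which agrees with 1 − 2 + 1 = 0.

H_0 ≅ Z,  H_1 ≅ Z^2,  H_2 ≅ Z.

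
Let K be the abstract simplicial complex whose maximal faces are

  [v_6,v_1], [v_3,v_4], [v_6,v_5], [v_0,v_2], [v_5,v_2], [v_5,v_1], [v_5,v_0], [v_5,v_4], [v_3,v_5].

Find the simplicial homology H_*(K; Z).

K has 7 vertices, 9 edges.
rank ∂_0 = 0, rank ∂_1 = 6 ⇒ b_0 = 7 − 0 − 6 = 1; all invariant factors of ∂_1 are 1 so no torsion. So H_0 ≅ Z.
rank ∂_1 = 6, rank ∂_2 = 0 ⇒ b_1 = 9 − 6 − 0 = 3. So H_1 ≅ Z^3.

H_0 ≅ Z,  H_1 ≅ Z^3.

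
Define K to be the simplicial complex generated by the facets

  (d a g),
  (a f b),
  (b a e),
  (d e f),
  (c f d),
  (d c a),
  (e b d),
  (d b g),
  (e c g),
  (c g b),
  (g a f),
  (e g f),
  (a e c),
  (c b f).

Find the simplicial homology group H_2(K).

H_2 = Z.

K has 7 vertices, 21 edges, 14 triangles.
rank ∂_2 = 13, rank ∂_3 = 0 ⇒ b_2 = 14 − 13 − 0 = 1. So H_2 = Z.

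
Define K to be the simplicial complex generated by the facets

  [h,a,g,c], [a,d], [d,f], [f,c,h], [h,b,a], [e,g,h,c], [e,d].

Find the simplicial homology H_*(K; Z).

Take the total order a < b < c < d < e < f < g < h on the vertex set. Then K (dimension 3) consists of the simplices:

  0-simplices (8): a, b, c, d, e, f, g, h
  1-simplices (16): ab, ac, ad, ag, ah, bh, ce, cf, cg, ch, de, df, eg, eh, fh, gh
  2-simplices (9): abh, acg, ach, agh, ceg, ceh, cfh, cgh, egh
  3-simplices (2): acgh, cegh

giving chain groups C_0 ≅ Z^8, C_1 ≅ Z^16, C_2 ≅ Z^9, C_3 ≅ Z^2.

Boundary ∂_1: C_1 → C_0 sends each edge [p,q] (with p < q) to q − p.
This gives a 8×16 integer matrix of rank 7; reducing to Smith normal form yields diagonal entries (1,1,1,1,1,1,1).

∂_2: C_2 → C_1 maps a triangle to the signed sum of its edges. For instance
  ∂ceg = eg − cg + ce,
  ∂acg = cg − ag + ac.
This gives a 16×9 integer matrix of rank 7; reducing to Smith normal form yields diagonal entries (1,1,1,1,1,1,1).

∂_3: C_3 → C_2 sends each 3-simplex σ to the alternating sum Σ_i (−1)^i (σ with its i-th vertex removed). For instance
  ∂acgh = cgh − agh + ach − acg,
  ∂cegh = egh − cgh + ceh − ceg.
The 9×2 boundary matrix has rank 2 and Smith normal form diag(1,1).

Reading off H_k = ker ∂_k / im ∂_{k+1}:

  H_0: rank C_0 − rank ∂_1 = 8 − 7 = 1, and the invariant factors of ∂_1 are all 1, so H_0 = Z.
  H_1: rank ker ∂_1 − rank ∂_2 = (16 − 7) − 7 = 2, and the invariant factors of ∂_2 are all 1, so H_1 = Z^2.
  H_2: rank ker ∂_2 − rank ∂_3 = (9 − 7) − 2 = 0, and the invariant factors of ∂_3 are all 1, so H_2 = 0.
  H_3: rank ker ∂_3 − rank ∂_4 = (2 − 2) − 0 = 0, and there is no ∂_4, so H_3 = 0.

H_0 ≅ Z,  H_1 ≅ Z^2,  H_2 = 0,  H_3 = 0.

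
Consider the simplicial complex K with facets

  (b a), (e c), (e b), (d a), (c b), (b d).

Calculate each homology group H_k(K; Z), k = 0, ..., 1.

Order the vertices as a < b < c < d < e. Listing each simplex with vertices in this order, K has dimension 1 with simplices:

  0-simplices (5): a, b, c, d, e
  1-simplices (6): ab, ad, bc, bd, be, ce

Hence C_0 ≅ Z^5, C_1 ≅ Z^6.

The boundary map ∂_1: C_1 → C_0 maps an edge to its endpoints' difference, ∂[p,q] = q − p. For instance
  ∂bc = c − b.
The 5×6 boundary matrix has rank 4 and Smith normal form diag(1,1,1,1).

Computing H_k = (kernel of ∂_k) / (image of ∂_{k+1}):

  H_0: rank C_0 − rank ∂_1 = 5 − 4 = 1, and the invariant factors of ∂_1 are all 1, so H_0 = Z.
  H_1: rank ker ∂_1 − rank ∂_2 = (6 − 4) − 0 = 2, and there is no ∂_2, so H_1 = Z^2.

As a check, the Euler characteristic is 5 − 6 = -1, which agrees with 1 − 2 = -1.

H_0 = Z,  H_1 = Z^2.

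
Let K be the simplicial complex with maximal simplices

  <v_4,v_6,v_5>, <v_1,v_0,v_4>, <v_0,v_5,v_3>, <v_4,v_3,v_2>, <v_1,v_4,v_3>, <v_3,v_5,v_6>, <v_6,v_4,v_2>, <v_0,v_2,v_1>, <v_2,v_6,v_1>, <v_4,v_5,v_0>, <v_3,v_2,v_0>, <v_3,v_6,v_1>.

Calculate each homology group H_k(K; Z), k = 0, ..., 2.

Fix the vertex order v_0 < v_1 < v_2 < v_3 < v_4 < v_5 < v_6 and write every simplex with vertices in increasing order. Then dim K = 2 and the simplices of K are:

  0-simplices (7): [v_0], [v_1], [v_2], [v_3], [v_4], [v_5], [v_6]
  1-simplices (18): (18 of them)
  2-simplices (12): (12 of them)

Hence C_0 ≅ Z^7, C_1 ≅ Z^18, C_2 ≅ Z^12.

The boundary map ∂_1: C_1 → C_0 is given by ∂[p,q] = [q] − [p].
The 7×18 boundary matrix has rank 6 and Smith normal form diag(1,1,1,1,1,1).

Boundary ∂_2: C_2 → C_1 maps a triangle to the signed sum of its edges. For instance
  ∂[v_4,v_5,v_6] = [v_5,v_6] − [v_4,v_6] + [v_4,v_5],
  ∂[v_0,v_1,v_2] = [v_1,v_2] − [v_0,v_2] + [v_0,v_1].
This gives a 18×12 integer matrix of rank 12; reducing to Smith normal form yields diagonal entries (1,1,1,1,1,1,1,1,1,1,1,2).

From H_k ≅ ker(∂_k) / im(∂_{k+1}) we obtain:

  H_0: rank C_0 − rank ∂_1 = 7 − 6 = 1, and the invariant factors of ∂_1 are all 1, so H_0 = Z.
  H_1: rank ker ∂_1 − rank ∂_2 = (18 − 6) − 12 = 0, and ∂_2 has invariant factor 2 > 1, so H_1 = Z/2.
  H_2: rank ker ∂_2 − rank ∂_3 = (12 − 12) − 0 = 0, and there is no ∂_3, so H_2 = 0.

As a check, the Euler characteristic is 7 − 18 + 12 = 1, which agrees with 1 − 0 + 0 = 1.

H_0 ≅ Z,  H_1 ≅ Z/2,  H_2 = 0.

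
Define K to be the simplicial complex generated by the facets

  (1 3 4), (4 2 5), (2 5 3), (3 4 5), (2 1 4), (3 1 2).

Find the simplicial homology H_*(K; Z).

H_0 ≅ Z,  H_1 = 0,  H_2 ≅ Z.

Order the vertices as 1 < 2 < 3 < 4 < 5. Listing each simplex with vertices in this order, K has dimension 2 with simplices:

  0-simplices (5): [1], [2], [3], [4], [5]
  1-simplices (9): [1,2], [1,3], [1,4], [2,3], [2,4], [2,5], [3,4], [3,5], [4,5]
  2-simplices (6): [1,2,3], [1,2,4], [1,3,4], [2,3,5], [2,4,5], [3,4,5]

giving chain groups C_0 ≅ Z^5, C_1 ≅ Z^9, C_2 ≅ Z^6.

Boundary ∂_1: C_1 → C_0 is given by ∂[p,q] = [q] − [p]. For instance
  ∂[2,5] = [5] − [2].
The resulting 5×9 matrix has rank 4, and its Smith normal form has invariant factors (1,1,1,1).

∂_2: C_2 → C_1 maps a triangle to the signed sum of its edges. For instance
  ∂[1,3,4] = [3,4] − [1,4] + [1,3],
  ∂[3,4,5] = [4,5] − [3,5] + [3,4].
The 9×6 boundary matrix has rank 5 and Smith normal form diag(1,1,1,1,1).

Now H_k = ker ∂_k / im ∂_{k+1}, so:

  H_0: rank C_0 − rank ∂_1 = 5 − 4 = 1, and the invariant factors of ∂_1 are all 1, so H_0 = Z.
  H_1: rank ker ∂_1 − rank ∂_2 = (9 − 4) − 5 = 0, and the invariant factors of ∂_2 are all 1, so H_1 = 0.
  H_2: rank ker ∂_2 − rank ∂_3 = (6 − 5) − 0 = 1, and there is no ∂_3, so H_2 = Z.

As a check, the Euler characteristic is 5 − 9 + 6 = 2, which agrees with 1 − 0 + 1 = 2.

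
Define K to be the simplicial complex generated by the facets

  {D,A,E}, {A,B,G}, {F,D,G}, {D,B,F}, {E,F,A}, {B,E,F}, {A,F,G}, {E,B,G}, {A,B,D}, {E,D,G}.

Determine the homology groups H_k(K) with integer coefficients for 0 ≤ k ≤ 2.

Take the total order A < B < D < E < F < G on the vertex set. Then K (dimension 2) consists of the simplices:

  0-simplices (6): A, B, D, E, F, G
  1-simplices (15): AB, AD, AE, AF, AG, BD, BE, BF, BG, DE, DF, DG, EF, EG, FG
  2-simplices (10): ABD, ABG, ADE, AEF, AFG, BDF, BEF, BEG, DEG, DFG

Hence C_0 ≅ Z^6, C_1 ≅ Z^15, C_2 ≅ Z^10.

∂_1: C_1 → C_0 is given by ∂[p,q] = [q] − [p]. For instance
  ∂AF = F − A.
The resulting 6×15 matrix has rank 5, and its Smith normal form has invariant factors (1,1,1,1,1).

The boundary map ∂_2: C_2 → C_1 sends each 2-simplex [p,q,r] to [q,r] − [p,r] + [p,q]. For instance
  ∂BDF = DF − BF + BD,
  ∂BEF = EF − BF + BE.
The resulting 15×10 matrix has rank 10, and its Smith normal form has invariant factors (1,1,1,1,1,1,1,1,1,2).

Reading off H_k = ker ∂_k / im ∂_{k+1}:

  H_0: rank C_0 − rank ∂_1 = 6 − 5 = 1, and the invariant factors of ∂_1 are all 1, so H_0 ≅ Z.
  H_1: rank ker ∂_1 − rank ∂_2 = (15 − 5) − 10 = 0, and ∂_2 has invariant factor 2 > 1, so H_1 ≅ Z/2.
  H_2: rank ker ∂_2 − rank ∂_3 = (10 − 10) − 0 = 0, and there is no ∂_3, so H_2 ≅ 0.

H_0 ≅ Z,  H_1 ≅ Z/2,  H_2 = 0.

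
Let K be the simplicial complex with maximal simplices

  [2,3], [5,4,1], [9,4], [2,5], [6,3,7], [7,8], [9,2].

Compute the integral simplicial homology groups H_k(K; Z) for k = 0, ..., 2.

Order the vertices as 1 < 2 < 3 < 4 < 5 < 6 < 7 < 8 < 9. Listing each simplex with vertices in this order, K has dimension 2 with simplices:

  0-simplices (9): [1], [2], [3], [4], [5], [6], [7], [8], [9]
  1-simplices (11): [1,4], [1,5], [2,3], [2,5], [2,9], [3,6], [3,7], [4,5], [4,9], [6,7], [7,8]
  2-simplices (2): [1,4,5], [3,6,7]

so the chain groups are C_0 ≅ Z^9, C_1 ≅ Z^11, C_2 ≅ Z^2.

The boundary map ∂_1: C_1 → C_0 sends each edge [p,q] (with p < q) to q − p. For instance
  ∂[7,8] = [8] − [7].
The 9×11 boundary matrix has rank 8 and Smith normal form diag(1,1,1,1,1,1,1,1).

The boundary map ∂_2: C_2 → C_1 maps a triangle to the signed sum of its edges. For instance
  ∂[3,6,7] = [6,7] − [3,7] + [3,6],
  ∂[1,4,5] = [4,5] − [1,5] + [1,4].
This gives a 11×2 integer matrix of rank 2; reducing to Smith normal form yields diagonal entries (1,1).

Reading off H_k = ker ∂_k / im ∂_{k+1}:

  H_0: rank C_0 − rank ∂_1 = 9 − 8 = 1, and the invariant factors of ∂_1 are all 1, so H_0 ≅ Z.
  H_1: rank ker ∂_1 − rank ∂_2 = (11 − 8) − 2 = 1, and the invariant factors of ∂_2 are all 1, so H_1 ≅ Z.
  H_2: rank ker ∂_2 − rank ∂_3 = (2 − 2) − 0 = 0, and there is no ∂_3, so H_2 ≅ 0.

As a check, the Euler characteristic is 9 − 11 + 2 = 0, which agrees with 1 − 1 + 0 = 0.

H_0 = Z,  H_1 = Z,  H_2 = 0.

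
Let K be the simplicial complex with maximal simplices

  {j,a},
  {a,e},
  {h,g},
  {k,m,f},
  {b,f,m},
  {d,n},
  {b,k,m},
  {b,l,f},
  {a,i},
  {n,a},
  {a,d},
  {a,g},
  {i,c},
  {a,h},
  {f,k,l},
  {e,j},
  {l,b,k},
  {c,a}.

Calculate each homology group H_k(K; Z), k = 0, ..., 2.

Fix the vertex order a < b < c < d < e < f < g < h < i < j < k < l < m < n and write every simplex with vertices in increasing order. Then dim K = 2 and the simplices of K are:

  0-simplices (14): a, b, c, d, e, f, g, h, i, j, k, l, m, n
  1-simplices (21): ac, ad, ae, ag, ah, ai, aj, an, bf, bk, bl, bm, ci, dn, ej, fk, fl, fm, gh, kl, km
  2-simplices (6): bfl, bfm, bkl, bkm, fkl, fkm

Hence C_0 ≅ Z^14, C_1 ≅ Z^21, C_2 ≅ Z^6.

The boundary map ∂_1: C_1 → C_0 is given by ∂[p,q] = [q] − [p]. For instance
  ∂fk = k − f.
The 14×21 boundary matrix has rank 12 and Smith normal form diag(1,1,1,1,1,1,1,1,1,1,1,1).

The boundary map ∂_2: C_2 → C_1 sends each 2-simplex [p,q,r] to [q,r] − [p,r] + [p,q]. For instance
  ∂bfl = fl − bl + bf,
  ∂fkl = kl − fl + fk.
As a 21×6 matrix over Z this has rank 5, with invariant factors (1,1,1,1,1).

Now H_k = ker ∂_k / im ∂_{k+1}, so:

  H_0: rank C_0 − rank ∂_1 = 14 − 12 = 2, and the invariant factors of ∂_1 are all 1, so H_0 = Z^2.
  H_1: rank ker ∂_1 − rank ∂_2 = (21 − 12) − 5 = 4, and the invariant factors of ∂_2 are all 1, so H_1 = Z^4.
  H_2: rank ker ∂_2 − rank ∂_3 = (6 − 5) − 0 = 1, and there is no ∂_3, so H_2 = Z.

As a check, the Euler characteristic is 14 − 21 + 6 = -1, which agrees with 2 − 4 + 1 = -1.

H_0 = Z^2,  H_1 = Z^4,  H_2 = Z.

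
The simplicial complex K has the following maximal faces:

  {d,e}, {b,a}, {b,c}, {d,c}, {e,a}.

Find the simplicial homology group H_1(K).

Order the vertices as a < b < c < d < e. Listing each simplex with vertices in this order, K has dimension 1 with simplices:

  0-simplices (5): a, b, c, d, e
  1-simplices (5): ab, ae, bc, cd, de

so the chain groups are C_0 ≅ Z^5, C_1 ≅ Z^5.

∂_1: C_1 → C_0 sends each edge [p,q] (with p < q) to q − p. For instance
  ∂ae = e − a.
The resulting 5×5 matrix has rank 4, and its Smith normal form has invariant factors (1,1,1,1).

Reading off H_k = ker ∂_k / im ∂_{k+1}:

  H_1: rank ker ∂_1 − rank ∂_2 = (5 − 4) − 0 = 1, and there is no ∂_2, so H_1 = Z.

(K is a triangulation of the circle S^1.)

H_1 ≅ Z.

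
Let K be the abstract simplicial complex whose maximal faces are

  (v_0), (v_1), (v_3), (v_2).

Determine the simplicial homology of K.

Order the vertices as v_0 < v_1 < v_2 < v_3. Listing each simplex with vertices in this order, K has dimension 0 with simplices:

  0-simplices (4): [v_0], [v_1], [v_2], [v_3]

so the chain groups are C_0 ≅ Z^4.

From H_k ≅ ker(∂_k) / im(∂_{k+1}) we obtain:

  H_0: rank C_0 − rank ∂_1 = 4 − 0 = 4, and there is no ∂_1, so H_0 ≅ Z^4.

H_0 ≅ Z^4.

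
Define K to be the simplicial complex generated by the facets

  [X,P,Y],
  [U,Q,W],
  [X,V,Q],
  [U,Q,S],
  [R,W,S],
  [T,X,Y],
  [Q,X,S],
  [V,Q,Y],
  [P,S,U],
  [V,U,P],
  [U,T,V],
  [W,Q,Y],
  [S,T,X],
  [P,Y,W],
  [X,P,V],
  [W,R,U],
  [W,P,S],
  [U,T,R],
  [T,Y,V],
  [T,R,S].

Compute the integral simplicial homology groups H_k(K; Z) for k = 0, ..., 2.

H_0 = Z,  H_1 = Z × Z/2,  H_2 = 0.

Take the total order P < Q < R < S < T < U < V < W < X < Y on the vertex set. Then K (dimension 2) consists of the simplices:

  0-simplices (10): P, Q, R, S, T, U, V, W, X, Y
  1-simplices (30): PS, PU, PV, PW, PX, PY, QS, QU, QV, QW, QX, QY, RS, RT, RU, RW, ST, SU, SW, SX, TU, TV, TX, TY, UV, UW, VX, VY, WY, XY
  2-simplices (20): PSU, PSW, PUV, PVX, PWY, PXY, QSU, QSX, QUW, QVX, QVY, QWY, RST, RSW, RTU, RUW, STX, TUV, TVY, TXY

so the chain groups are C_0 ≅ Z^10, C_1 ≅ Z^30, C_2 ≅ Z^20.

The boundary map ∂_1: C_1 → C_0 maps an edge to its endpoints' difference, ∂[p,q] = q − p. For instance
  ∂VY = Y − V.
The 10×30 boundary matrix has rank 9 and Smith normal form diag(1,1,1,1,1,1,1,1,1).

The boundary map ∂_2: C_2 → C_1 sends each 2-simplex [p,q,r] to [q,r] − [p,r] + [p,q]. For instance
  ∂PXY = XY − PY + PX,
  ∂QWY = WY − QY + QW.
This gives a 30×20 integer matrix of rank 20; reducing to Smith normal form yields diagonal entries (1,1,1,1,1,1,1,1,1,1,1,1,1,1,1,1,1,1,1,2).

Computing H_k = (kernel of ∂_k) / (image of ∂_{k+1}):

  H_0: rank C_0 − rank ∂_1 = 10 − 9 = 1, and the invariant factors of ∂_1 are all 1, so H_0 ≅ Z.
  H_1: rank ker ∂_1 − rank ∂_2 = (30 − 9) − 20 = 1, and ∂_2 has invariant factor 2 > 1, so H_1 ≅ Z × Z/2.
  H_2: rank ker ∂_2 − rank ∂_3 = (20 − 20) − 0 = 0, and there is no ∂_3, so H_2 ≅ 0.

(K is a triangulation of the Klein bottle.)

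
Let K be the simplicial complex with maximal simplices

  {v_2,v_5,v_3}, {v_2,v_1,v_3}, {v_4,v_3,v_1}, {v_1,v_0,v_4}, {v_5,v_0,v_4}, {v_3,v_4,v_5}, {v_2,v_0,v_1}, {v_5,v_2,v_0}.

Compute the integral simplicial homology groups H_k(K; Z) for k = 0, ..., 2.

Order the vertices as v_0 < v_1 < v_2 < v_3 < v_4 < v_5. Listing each simplex with vertices in this order, K has dimension 2 with simplices:

  0-simplices (6): [v_0], [v_1], [v_2], [v_3], [v_4], [v_5]
  1-simplices (12): [v_0,v_1], [v_0,v_2], [v_0,v_4], [v_0,v_5], [v_1,v_2], [v_1,v_3], [v_1,v_4], [v_2,v_3], [v_2,v_5], [v_3,v_4], [v_3,v_5], [v_4,v_5]
  2-simplices (8): [v_0,v_1,v_2], [v_0,v_1,v_4], [v_0,v_2,v_5], [v_0,v_4,v_5], [v_1,v_2,v_3], [v_1,v_3,v_4], [v_2,v_3,v_5], [v_3,v_4,v_5]

so the chain groups are C_0 ≅ Z^6, C_1 ≅ Z^12, C_2 ≅ Z^8.

∂_1: C_1 → C_0 is given by ∂[p,q] = [q] − [p]. For instance
  ∂[v_4,v_5] = [v_5] − [v_4].
As a 6×12 matrix over Z this has rank 5, with invariant factors (1,1,1,1,1).

Boundary ∂_2: C_2 → C_1 sends each 2-simplex [p,q,r] to [q,r] − [p,r] + [p,q]. For instance
  ∂[v_0,v_2,v_5] = [v_2,v_5] − [v_0,v_5] + [v_0,v_2],
  ∂[v_3,v_4,v_5] = [v_4,v_5] − [v_3,v_5] + [v_3,v_4].
This gives a 12×8 integer matrix of rank 7; reducing to Smith normal form yields diagonal entries (1,1,1,1,1,1,1).

Reading off H_k = ker ∂_k / im ∂_{k+1}:

  H_0: rank C_0 − rank ∂_1 = 6 − 5 = 1, and the invariant factors of ∂_1 are all 1, so H_0 = Z.
  H_1: rank ker ∂_1 − rank ∂_2 = (12 − 5) − 7 = 0, and the invariant factors of ∂_2 are all 1, so H_1 = 0.
  H_2: rank ker ∂_2 − rank ∂_3 = (8 − 7) − 0 = 1, and there is no ∂_3, so H_2 = Z.

(K is a triangulation of the 2-sphere S^2.)

H_0 = Z,  H_1 = 0,  H_2 = Z.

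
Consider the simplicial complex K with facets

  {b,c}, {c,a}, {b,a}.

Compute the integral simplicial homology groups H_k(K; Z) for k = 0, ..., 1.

Order the vertices as a < b < c. Listing each simplex with vertices in this order, K has dimension 1 with simplices:

  0-simplices (3): a, b, c
  1-simplices (3): ab, ac, bc

giving chain groups C_0 ≅ Z^3, C_1 ≅ Z^3.

∂_1: C_1 → C_0 sends each edge [p,q] (with p < q) to q − p. For instance
  ∂ab = b − a.
The 3×3 boundary matrix has rank 2 and Smith normal form diag(1,1).

Now H_k = ker ∂_k / im ∂_{k+1}, so:

  H_0: rank C_0 − rank ∂_1 = 3 − 2 = 1, and the invariant factors of ∂_1 are all 1, so H_0 = Z.
  H_1: rank ker ∂_1 − rank ∂_2 = (3 − 2) − 0 = 1, and there is no ∂_2, so H_1 = Z.

(K is a triangulation of the circle S^1.)

H_0 ≅ Z,  H_1 ≅ Z.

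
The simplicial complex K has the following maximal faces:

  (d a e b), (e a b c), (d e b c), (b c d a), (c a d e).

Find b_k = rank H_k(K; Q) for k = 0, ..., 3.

K has 5 vertices, 10 edges, 10 triangles, 5 3-simplices.
rank ∂_0 = 0, rank ∂_1 = 4 ⇒ b_0 = 5 − 0 − 4 = 1; all invariant factors of ∂_1 are 1 so no torsion. So H_0 = Z.
rank ∂_1 = 4, rank ∂_2 = 6 ⇒ b_1 = 10 − 4 − 6 = 0; all invariant factors of ∂_2 are 1 so no torsion. So H_1 = 0.
rank ∂_2 = 6, rank ∂_3 = 4 ⇒ b_2 = 10 − 6 − 4 = 0; all invariant factors of ∂_3 are 1 so no torsion. So H_2 = 0.
rank ∂_3 = 4, rank ∂_4 = 0 ⇒ b_3 = 5 − 4 − 0 = 1. So H_3 = Z.

b_0 = 1, b_1 = 0, b_2 = 0, b_3 = 1.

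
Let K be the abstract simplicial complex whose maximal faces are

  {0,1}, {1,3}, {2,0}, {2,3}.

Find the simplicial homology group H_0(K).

H_0 ≅ Z.

Fix the vertex order 0 < 1 < 2 < 3 and write every simplex with vertices in increasing order. Then dim K = 1 and the simplices of K are:

  0-simplices (4): [0], [1], [2], [3]
  1-simplices (4): [0,1], [0,2], [1,3], [2,3]

so the chain groups are C_0 ≅ Z^4, C_1 ≅ Z^4.

The boundary map ∂_1: C_1 → C_0 is given by ∂[p,q] = [q] − [p]. For instance
  ∂[1,3] = [3] − [1].
The 4×4 boundary matrix has rank 3 and Smith normal form diag(1,1,1).

Computing H_k = (kernel of ∂_k) / (image of ∂_{k+1}):

  H_0: rank C_0 − rank ∂_1 = 4 − 3 = 1, and the invariant factors of ∂_1 are all 1, so H_0 ≅ Z.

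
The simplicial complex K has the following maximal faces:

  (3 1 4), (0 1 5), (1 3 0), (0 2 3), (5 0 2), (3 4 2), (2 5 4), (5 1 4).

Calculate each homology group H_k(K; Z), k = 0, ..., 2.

Take the total order 0 < 1 < 2 < 3 < 4 < 5 on the vertex set. Then K (dimension 2) consists of the simplices:

  0-simplices (6): [0], [1], [2], [3], [4], [5]
  1-simplices (12): [0,1], [0,2], [0,3], [0,5], [1,3], [1,4], [1,5], [2,3], [2,4], [2,5], [3,4], [4,5]
  2-simplices (8): [0,1,3], [0,1,5], [0,2,3], [0,2,5], [1,3,4], [1,4,5], [2,3,4], [2,4,5]

giving chain groups C_0 ≅ Z^6, C_1 ≅ Z^12, C_2 ≅ Z^8.

Boundary ∂_1: C_1 → C_0 maps an edge to its endpoints' difference, ∂[p,q] = q − p. For instance
  ∂[0,3] = [3] − [0].
The resulting 6×12 matrix has rank 5, and its Smith normal form has invariant factors (1,1,1,1,1).

Boundary ∂_2: C_2 → C_1 maps a triangle to the signed sum of its edges. For instance
  ∂[1,4,5] = [4,5] − [1,5] + [1,4],
  ∂[2,4,5] = [4,5] − [2,5] + [2,4].
The resulting 12×8 matrix has rank 7, and its Smith normal form has invariant factors (1,1,1,1,1,1,1).

Reading off H_k = ker ∂_k / im ∂_{k+1}:

  H_0: rank C_0 − rank ∂_1 = 6 − 5 = 1, and the invariant factors of ∂_1 are all 1, so H_0 ≅ Z.
  H_1: rank ker ∂_1 − rank ∂_2 = (12 − 5) − 7 = 0, and the invariant factors of ∂_2 are all 1, so H_1 ≅ 0.
  H_2: rank ker ∂_2 − rank ∂_3 = (8 − 7) − 0 = 1, and there is no ∂_3, so H_2 ≅ Z.

H_0 ≅ Z,  H_1 = 0,  H_2 ≅ Z.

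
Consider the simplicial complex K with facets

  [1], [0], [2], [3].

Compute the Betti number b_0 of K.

Order the vertices as 0 < 1 < 2 < 3. Listing each simplex with vertices in this order, K has dimension 0 with simplices:

  0-simplices (4): [0], [1], [2], [3]

giving chain groups C_0 ≅ Z^4.

Reading off H_k = ker ∂_k / im ∂_{k+1}:

  H_0: rank C_0 − rank ∂_1 = 4 − 0 = 4, and there is no ∂_1, so H_0 ≅ Z^4.

Hence the Betti numbers are b_0 = 4.

b_0 = 4.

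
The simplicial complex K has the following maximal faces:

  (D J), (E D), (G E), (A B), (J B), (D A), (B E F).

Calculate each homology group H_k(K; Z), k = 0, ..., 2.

H_0 = Z,  H_1 = Z^2,  H_2 = 0.

Fix the vertex order A < B < D < E < F < G < J and write every simplex with vertices in increasing order. Then dim K = 2 and the simplices of K are:

  0-simplices (7): A, B, D, E, F, G, J
  1-simplices (9): AB, AD, BE, BF, BJ, DE, DJ, EF, EG
  2-simplices (1): BEF

so the chain groups are C_0 ≅ Z^7, C_1 ≅ Z^9, C_2 ≅ Z^1.

∂_1: C_1 → C_0 maps an edge to its endpoints' difference, ∂[p,q] = q − p. For instance
  ∂BF = F − B.
The 7×9 boundary matrix has rank 6 and Smith normal form diag(1,1,1,1,1,1).

The boundary map ∂_2: C_2 → C_1 maps a triangle to the signed sum of its edges. For instance
  ∂BEF = EF − BF + BE.
The resulting 9×1 matrix has rank 1, and its Smith normal form has invariant factors (1).

From H_k ≅ ker(∂_k) / im(∂_{k+1}) we obtain:

  H_0: rank C_0 − rank ∂_1 = 7 − 6 = 1, and the invariant factors of ∂_1 are all 1, so H_0 = Z.
  H_1: rank ker ∂_1 − rank ∂_2 = (9 − 6) − 1 = 2, and the invariant factors of ∂_2 are all 1, so H_1 = Z^2.
  H_2: rank ker ∂_2 − rank ∂_3 = (1 − 1) − 0 = 0, and there is no ∂_3, so H_2 = 0.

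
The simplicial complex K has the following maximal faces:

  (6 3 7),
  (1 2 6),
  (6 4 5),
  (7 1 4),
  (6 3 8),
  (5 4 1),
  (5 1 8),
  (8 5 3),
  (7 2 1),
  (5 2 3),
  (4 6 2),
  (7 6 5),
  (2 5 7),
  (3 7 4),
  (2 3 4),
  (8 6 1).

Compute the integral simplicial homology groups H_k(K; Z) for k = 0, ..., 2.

Order the vertices as 1 < 2 < 3 < 4 < 5 < 6 < 7 < 8. Listing each simplex with vertices in this order, K has dimension 2 with simplices:

  0-simplices (8): [1], [2], [3], [4], [5], [6], [7], [8]
  1-simplices (24): (24 of them)
  2-simplices (16): [1,2,6], [1,2,7], [1,4,5], [1,4,7], [1,5,8], [1,6,8], [2,3,4], [2,3,5], [2,4,6], [2,5,7], [3,4,7], [3,5,8], [3,6,7], [3,6,8], [4,5,6], [5,6,7]

Hence C_0 ≅ Z^8, C_1 ≅ Z^24, C_2 ≅ Z^16.

The boundary map ∂_1: C_1 → C_0 maps an edge to its endpoints' difference, ∂[p,q] = q − p.
As a 8×24 matrix over Z this has rank 7, with invariant factors (1,1,1,1,1,1,1).

Boundary ∂_2: C_2 → C_1 maps a triangle to the signed sum of its edges. For instance
  ∂[2,3,5] = [3,5] − [2,5] + [2,3],
  ∂[1,4,7] = [4,7] − [1,7] + [1,4].
As a 24×16 matrix over Z this has rank 15, with invariant factors (1,1,1,1,1,1,1,1,1,1,1,1,1,1,1).

Reading off H_k = ker ∂_k / im ∂_{k+1}:

  H_0: rank C_0 − rank ∂_1 = 8 − 7 = 1, and the invariant factors of ∂_1 are all 1, so H_0 ≅ Z.
  H_1: rank ker ∂_1 − rank ∂_2 = (24 − 7) − 15 = 2, and the invariant factors of ∂_2 are all 1, so H_1 ≅ Z^2.
  H_2: rank ker ∂_2 − rank ∂_3 = (16 − 15) − 0 = 1, and there is no ∂_3, so H_2 ≅ Z.

H_0 ≅ Z,  H_1 ≅ Z^2,  H_2 ≅ Z.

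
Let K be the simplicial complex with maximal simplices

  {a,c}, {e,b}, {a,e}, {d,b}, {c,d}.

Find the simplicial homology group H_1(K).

H_1 ≅ Z.

Fix the vertex order a < b < c < d < e and write every simplex with vertices in increasing order. Then dim K = 1 and the simplices of K are:

  0-simplices (5): a, b, c, d, e
  1-simplices (5): ac, ae, bd, be, cd

Hence C_0 ≅ Z^5, C_1 ≅ Z^5.

Boundary ∂_1: C_1 → C_0 is given by ∂[p,q] = [q] − [p]. For instance
  ∂be = e − b.
This gives a 5×5 integer matrix of rank 4; reducing to Smith normal form yields diagonal entries (1,1,1,1).

From H_k ≅ ker(∂_k) / im(∂_{k+1}) we obtain:

  H_1: rank ker ∂_1 − rank ∂_2 = (5 − 4) − 0 = 1, and there is no ∂_2, so H_1 = Z.

(K is a triangulation of the circle S^1.)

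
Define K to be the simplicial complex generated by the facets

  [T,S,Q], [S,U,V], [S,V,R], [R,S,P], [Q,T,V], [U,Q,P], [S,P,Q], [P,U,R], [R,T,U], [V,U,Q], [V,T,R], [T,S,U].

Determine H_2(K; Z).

K has 7 vertices, 18 edges, 12 triangles.
rank ∂_2 = 12, rank ∂_3 = 0 ⇒ b_2 = 12 − 12 − 0 = 0. So H_2 = 0.

H_2 = 0.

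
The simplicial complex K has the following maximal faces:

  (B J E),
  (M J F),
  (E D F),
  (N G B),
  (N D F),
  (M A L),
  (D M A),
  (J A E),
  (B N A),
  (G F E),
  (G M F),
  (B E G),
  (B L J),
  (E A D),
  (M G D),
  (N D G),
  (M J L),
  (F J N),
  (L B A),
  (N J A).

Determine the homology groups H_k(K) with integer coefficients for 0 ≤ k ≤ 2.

We work with the vertex ordering A < B < D < E < F < G < J < L < M < N. The simplices of K, each written with vertices in increasing order, are:

  0-simplices (10): A, B, D, E, F, G, J, L, M, N
  1-simplices (30): AB, AD, AE, AJ, AL, AM, AN, BE, BG, BJ, BL, BN, DE, DF, DG, DM, DN, EF, EG, EJ, FG, FJ, FM, FN, GM, GN, JL, JM, JN, LM
  2-simplices (20): ABL, ABN, ADE, ADM, AEJ, AJN, ALM, BEG, BEJ, BGN, BJL, DEF, DFN, DGM, DGN, EFG, FGM, FJM, FJN, JLM

giving chain groups C_0 ≅ Z^10, C_1 ≅ Z^30, C_2 ≅ Z^20.

Boundary ∂_1: C_1 → C_0 is given by ∂[p,q] = [q] − [p].
As a 10×30 matrix over Z this has rank 9, with invariant factors (1,1,1,1,1,1,1,1,1).

Boundary ∂_2: C_2 → C_1 acts by ∂[p,q,r] = [q,r] − [p,r] + [p,q]. For instance
  ∂FGM = GM − FM + FG,
  ∂JLM = LM − JM + JL.
As a 30×20 matrix over Z this has rank 20, with invariant factors (1,1,1,1,1,1,1,1,1,1,1,1,1,1,1,1,1,1,1,2).

Reading off H_k = ker ∂_k / im ∂_{k+1}:

  H_0: rank C_0 − rank ∂_1 = 10 − 9 = 1, and the invariant factors of ∂_1 are all 1, so H_0 ≅ Z.
  H_1: rank ker ∂_1 − rank ∂_2 = (30 − 9) − 20 = 1, and ∂_2 has invariant factor 2 > 1, so H_1 ≅ Z × Z/2.
  H_2: rank ker ∂_2 − rank ∂_3 = (20 − 20) − 0 = 0, and there is no ∂_3, so H_2 ≅ 0.

(K is a triangulation of the Klein bottle.)

H_0 ≅ Z,  H_1 ≅ Z × Z/2,  H_2 = 0.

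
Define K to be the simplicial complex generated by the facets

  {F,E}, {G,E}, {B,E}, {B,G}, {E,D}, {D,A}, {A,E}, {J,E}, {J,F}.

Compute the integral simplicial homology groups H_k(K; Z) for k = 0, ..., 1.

H_0 ≅ Z,  H_1 ≅ Z^3.

Fix the vertex order A < B < D < E < F < G < J and write every simplex with vertices in increasing order. Then dim K = 1 and the simplices of K are:

  0-simplices (7): A, B, D, E, F, G, J
  1-simplices (9): AD, AE, BE, BG, DE, EF, EG, EJ, FJ

Hence C_0 ≅ Z^7, C_1 ≅ Z^9.

∂_1: C_1 → C_0 sends each edge [p,q] (with p < q) to q − p. For instance
  ∂EJ = J − E.
The 7×9 boundary matrix has rank 6 and Smith normal form diag(1,1,1,1,1,1).

Now H_k = ker ∂_k / im ∂_{k+1}, so:

  H_0: rank C_0 − rank ∂_1 = 7 − 6 = 1, and the invariant factors of ∂_1 are all 1, so H_0 = Z.
  H_1: rank ker ∂_1 − rank ∂_2 = (9 − 6) − 0 = 3, and there is no ∂_2, so H_1 = Z^3.

As a check, the Euler characteristic is 7 − 9 = -2, which agrees with 1 − 3 = -2.
(K is a triangulation of a wedge of 3 circles.)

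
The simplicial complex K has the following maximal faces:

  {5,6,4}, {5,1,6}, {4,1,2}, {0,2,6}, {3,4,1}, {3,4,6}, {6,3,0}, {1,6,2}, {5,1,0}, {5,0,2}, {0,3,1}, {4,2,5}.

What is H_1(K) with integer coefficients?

H_1 ≅ Z_2.

Take the total order 0 < 1 < 2 < 3 < 4 < 5 < 6 on the vertex set. Then K (dimension 2) consists of the simplices:

  0-simplices (7): [0], [1], [2], [3], [4], [5], [6]
  1-simplices (18): [0,1], [0,2], [0,3], [0,5], [0,6], [1,2], [1,3], [1,4], [1,5], [1,6], [2,4], [2,5], [2,6], [3,4], [3,6], [4,5], [4,6], [5,6]
  2-simplices (12): [0,1,3], [0,1,5], [0,2,5], [0,2,6], [0,3,6], [1,2,4], [1,2,6], [1,3,4], [1,5,6], [2,4,5], [3,4,6], [4,5,6]

Hence C_0 ≅ Z^7, C_1 ≅ Z^18, C_2 ≅ Z^12.

∂_1: C_1 → C_0 is given by ∂[p,q] = [q] − [p]. For instance
  ∂[2,4] = [4] − [2].
The resulting 7×18 matrix has rank 6, and its Smith normal form has invariant factors (1,1,1,1,1,1).

The boundary map ∂_2: C_2 → C_1 acts by ∂[p,q,r] = [q,r] − [p,r] + [p,q]. For instance
  ∂[4,5,6] = [5,6] − [4,6] + [4,5],
  ∂[1,3,4] = [3,4] − [1,4] + [1,3].
This gives a 18×12 integer matrix of rank 12; reducing to Smith normal form yields diagonal entries (1,1,1,1,1,1,1,1,1,1,1,2).

From H_k ≅ ker(∂_k) / im(∂_{k+1}) we obtain:

  H_1: rank ker ∂_1 − rank ∂_2 = (18 − 6) − 12 = 0, and ∂_2 has invariant factor 2 > 1, so H_1 = Z_2.

(K is a triangulation of the real projective plane RP^2.)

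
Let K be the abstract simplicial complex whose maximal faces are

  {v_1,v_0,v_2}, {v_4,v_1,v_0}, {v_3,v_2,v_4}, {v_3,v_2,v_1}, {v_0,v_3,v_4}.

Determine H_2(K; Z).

H_2 = 0.

We work with the vertex ordering v_0 < v_1 < v_2 < v_3 < v_4. The simplices of K, each written with vertices in increasing order, are:

  0-simplices (5): [v_0], [v_1], [v_2], [v_3], [v_4]
  1-simplices (10): [v_0,v_1], [v_0,v_2], [v_0,v_3], [v_0,v_4], [v_1,v_2], [v_1,v_3], [v_1,v_4], [v_2,v_3], [v_2,v_4], [v_3,v_4]
  2-simplices (5): [v_0,v_1,v_2], [v_0,v_1,v_4], [v_0,v_3,v_4], [v_1,v_2,v_3], [v_2,v_3,v_4]

giving chain groups C_0 ≅ Z^5, C_1 ≅ Z^10, C_2 ≅ Z^5.

∂_1: C_1 → C_0 maps an edge to its endpoints' difference, ∂[p,q] = q − p. For instance
  ∂[v_2,v_3] = [v_3] − [v_2].
As a 5×10 matrix over Z this has rank 4, with invariant factors (1,1,1,1).

Boundary ∂_2: C_2 → C_1 sends each 2-simplex [p,q,r] to [q,r] − [p,r] + [p,q]. For instance
  ∂[v_0,v_3,v_4] = [v_3,v_4] − [v_0,v_4] + [v_0,v_3],
  ∂[v_0,v_1,v_2] = [v_1,v_2] − [v_0,v_2] + [v_0,v_1].
This gives a 10×5 integer matrix of rank 5; reducing to Smith normal form yields diagonal entries (1,1,1,1,1).

Reading off H_k = ker ∂_k / im ∂_{k+1}:

  H_2: rank ker ∂_2 − rank ∂_3 = (5 − 5) − 0 = 0, and there is no ∂_3, so H_2 ≅ 0.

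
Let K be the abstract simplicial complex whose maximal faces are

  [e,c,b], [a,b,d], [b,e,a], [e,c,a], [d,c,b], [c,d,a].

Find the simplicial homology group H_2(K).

We work with the vertex ordering a < b < c < d < e. The simplices of K, each written with vertices in increasing order, are:

  0-simplices (5): a, b, c, d, e
  1-simplices (9): ab, ac, ad, ae, bc, bd, be, cd, ce
  2-simplices (6): abd, abe, acd, ace, bcd, bce

Hence C_0 ≅ Z^5, C_1 ≅ Z^9, C_2 ≅ Z^6.

The boundary map ∂_1: C_1 → C_0 sends each edge [p,q] (with p < q) to q − p.
As a 5×9 matrix over Z this has rank 4, with invariant factors (1,1,1,1).

The boundary map ∂_2: C_2 → C_1 maps a triangle to the signed sum of its edges. For instance
  ∂abd = bd − ad + ab,
  ∂bcd = cd − bd + bc.
As a 9×6 matrix over Z this has rank 5, with invariant factors (1,1,1,1,1).

Reading off H_k = ker ∂_k / im ∂_{k+1}:

  H_2: rank ker ∂_2 − rank ∂_3 = (6 − 5) − 0 = 1, and there is no ∂_3, so H_2 ≅ Z.

H_2 = Z.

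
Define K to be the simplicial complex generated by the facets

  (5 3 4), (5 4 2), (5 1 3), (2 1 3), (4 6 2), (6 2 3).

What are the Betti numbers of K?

Order the vertices as 1 < 2 < 3 < 4 < 5 < 6. Listing each simplex with vertices in this order, K has dimension 2 with simplices:

  0-simplices (6): [1], [2], [3], [4], [5], [6]
  1-simplices (12): [1,2], [1,3], [1,5], [2,3], [2,4], [2,5], [2,6], [3,4], [3,5], [3,6], [4,5], [4,6]
  2-simplices (6): [1,2,3], [1,3,5], [2,3,6], [2,4,5], [2,4,6], [3,4,5]

Hence C_0 ≅ Z^6, C_1 ≅ Z^12, C_2 ≅ Z^6.

Boundary ∂_1: C_1 → C_0 is given by ∂[p,q] = [q] − [p]. For instance
  ∂[2,3] = [3] − [2].
The 6×12 boundary matrix has rank 5 and Smith normal form diag(1,1,1,1,1).

The boundary map ∂_2: C_2 → C_1 acts by ∂[p,q,r] = [q,r] − [p,r] + [p,q]. For instance
  ∂[1,3,5] = [3,5] − [1,5] + [1,3],
  ∂[2,4,5] = [4,5] − [2,5] + [2,4].
As a 12×6 matrix over Z this has rank 6, with invariant factors (1,1,1,1,1,1).

Reading off H_k = ker ∂_k / im ∂_{k+1}:

  H_0: rank C_0 − rank ∂_1 = 6 − 5 = 1, and the invariant factors of ∂_1 are all 1, so H_0 ≅ Z.
  H_1: rank ker ∂_1 − rank ∂_2 = (12 − 5) − 6 = 1, and the invariant factors of ∂_2 are all 1, so H_1 ≅ Z.
  H_2: rank ker ∂_2 − rank ∂_3 = (6 − 6) − 0 = 0, and there is no ∂_3, so H_2 ≅ 0.

As a check, the Euler characteristic is 6 − 12 + 6 = 0, which agrees with 1 − 1 + 0 = 0.

Hence the Betti numbers are b_0 = 1, b_1 = 1, b_2 = 0.

b_0 = 1, b_1 = 1, b_2 = 0.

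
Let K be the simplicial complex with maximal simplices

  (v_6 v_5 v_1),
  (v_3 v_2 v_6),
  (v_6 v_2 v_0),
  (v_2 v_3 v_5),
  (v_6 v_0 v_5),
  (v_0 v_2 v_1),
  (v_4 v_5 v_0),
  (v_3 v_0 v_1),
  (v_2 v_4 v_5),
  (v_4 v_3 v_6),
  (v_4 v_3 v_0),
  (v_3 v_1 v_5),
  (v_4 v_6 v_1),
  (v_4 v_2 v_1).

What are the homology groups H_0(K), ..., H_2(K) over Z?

H_0 = Z,  H_1 = Z^2,  H_2 = Z.

K has 7 vertices, 21 edges, 14 triangles.
rank ∂_0 = 0, rank ∂_1 = 6 ⇒ b_0 = 7 − 0 − 6 = 1; all invariant factors of ∂_1 are 1 so no torsion. So H_0 ≅ Z.
rank ∂_1 = 6, rank ∂_2 = 13 ⇒ b_1 = 21 − 6 − 13 = 2; all invariant factors of ∂_2 are 1 so no torsion. So H_1 ≅ Z^2.
rank ∂_2 = 13, rank ∂_3 = 0 ⇒ b_2 = 14 − 13 − 0 = 1. So H_2 ≅ Z.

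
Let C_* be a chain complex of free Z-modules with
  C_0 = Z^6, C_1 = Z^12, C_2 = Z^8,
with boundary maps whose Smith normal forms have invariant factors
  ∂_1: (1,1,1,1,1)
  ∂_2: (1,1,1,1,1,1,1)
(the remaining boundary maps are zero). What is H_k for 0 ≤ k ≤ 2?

H_0 = Z,  H_1 = 0,  H_2 = Z.

H_0: b_0 = 6 − 0 − 5 = 1; torsion from ∂_1 factors > 1: none. So H_0 = Z.
H_1: b_1 = 12 − 5 − 7 = 0; torsion from ∂_2 factors > 1: none. So H_1 = 0.
H_2: b_2 = 8 − 7 − 0 = 1; torsion from ∂_3 factors > 1: none. So H_2 = Z.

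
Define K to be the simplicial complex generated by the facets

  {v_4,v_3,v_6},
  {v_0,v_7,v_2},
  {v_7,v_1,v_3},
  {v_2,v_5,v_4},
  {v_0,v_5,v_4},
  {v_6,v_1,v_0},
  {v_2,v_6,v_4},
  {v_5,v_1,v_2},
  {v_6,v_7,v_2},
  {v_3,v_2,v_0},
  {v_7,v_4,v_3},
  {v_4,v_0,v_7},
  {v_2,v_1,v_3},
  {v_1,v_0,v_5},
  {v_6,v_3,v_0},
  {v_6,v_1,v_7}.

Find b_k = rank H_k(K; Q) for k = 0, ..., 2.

b_0 = 1, b_1 = 2, b_2 = 1.

We work with the vertex ordering v_0 < v_1 < v_2 < v_3 < v_4 < v_5 < v_6 < v_7. The simplices of K, each written with vertices in increasing order, are:

  0-simplices (8): [v_0], [v_1], [v_2], [v_3], [v_4], [v_5], [v_6], [v_7]
  1-simplices (24): (24 of them)
  2-simplices (16): (16 of them)

giving chain groups C_0 ≅ Z^8, C_1 ≅ Z^24, C_2 ≅ Z^16.

∂_1: C_1 → C_0 is given by ∂[p,q] = [q] − [p]. For instance
  ∂[v_3,v_4] = [v_4] − [v_3].
The resulting 8×24 matrix has rank 7, and its Smith normal form has invariant factors (1,1,1,1,1,1,1).

The boundary map ∂_2: C_2 → C_1 maps a triangle to the signed sum of its edges. For instance
  ∂[v_3,v_4,v_6] = [v_4,v_6] − [v_3,v_6] + [v_3,v_4],
  ∂[v_1,v_6,v_7] = [v_6,v_7] − [v_1,v_7] + [v_1,v_6].
The resulting 24×16 matrix has rank 15, and its Smith normal form has invariant factors (1,1,1,1,1,1,1,1,1,1,1,1,1,1,1).

Now H_k = ker ∂_k / im ∂_{k+1}, so:

  H_0: rank C_0 − rank ∂_1 = 8 − 7 = 1, and the invariant factors of ∂_1 are all 1, so H_0 ≅ Z.
  H_1: rank ker ∂_1 − rank ∂_2 = (24 − 7) − 15 = 2, and the invariant factors of ∂_2 are all 1, so H_1 ≅ Z^2.
  H_2: rank ker ∂_2 − rank ∂_3 = (16 − 15) − 0 = 1, and there is no ∂_3, so H_2 ≅ Z.

As a check, the Euler characteristic is 8 − 24 + 16 = 0, which agrees with 1 − 2 + 1 = 0.

Hence the Betti numbers are b_0 = 1, b_1 = 2, b_2 = 1.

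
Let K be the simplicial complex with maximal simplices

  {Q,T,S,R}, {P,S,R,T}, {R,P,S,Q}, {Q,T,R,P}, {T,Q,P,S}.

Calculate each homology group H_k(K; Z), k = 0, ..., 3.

We work with the vertex ordering P < Q < R < S < T. The simplices of K, each written with vertices in increasing order, are:

  0-simplices (5): P, Q, R, S, T
  1-simplices (10): PQ, PR, PS, PT, QR, QS, QT, RS, RT, ST
  2-simplices (10): PQR, PQS, PQT, PRS, PRT, PST, QRS, QRT, QST, RST
  3-simplices (5): PQRS, PQRT, PQST, PRST, QRST

giving chain groups C_0 ≅ Z^5, C_1 ≅ Z^10, C_2 ≅ Z^10, C_3 ≅ Z^5.

Boundary ∂_1: C_1 → C_0 sends each edge [p,q] (with p < q) to q − p. For instance
  ∂PR = R − P.
As a 5×10 matrix over Z this has rank 4, with invariant factors (1,1,1,1).

∂_2: C_2 → C_1 acts by ∂[p,q,r] = [q,r] − [p,r] + [p,q]. For instance
  ∂PST = ST − PT + PS,
  ∂QST = ST − QT + QS.
The resulting 10×10 matrix has rank 6, and its Smith normal form has invariant factors (1,1,1,1,1,1).

The boundary map ∂_3: C_3 → C_2 sends each 3-simplex σ to the alternating sum Σ_i (−1)^i (σ with its i-th vertex removed). For instance
  ∂PQST = QST − PST + PQT − PQS,
  ∂PRST = RST − PST + PRT − PRS.
This gives a 10×5 integer matrix of rank 4; reducing to Smith normal form yields diagonal entries (1,1,1,1).

Reading off H_k = ker ∂_k / im ∂_{k+1}:

  H_0: rank C_0 − rank ∂_1 = 5 − 4 = 1, and the invariant factors of ∂_1 are all 1, so H_0 ≅ Z.
  H_1: rank ker ∂_1 − rank ∂_2 = (10 − 4) − 6 = 0, and the invariant factors of ∂_2 are all 1, so H_1 ≅ 0.
  H_2: rank ker ∂_2 − rank ∂_3 = (10 − 6) − 4 = 0, and the invariant factors of ∂_3 are all 1, so H_2 ≅ 0.
  H_3: rank ker ∂_3 − rank ∂_4 = (5 − 4) − 0 = 1, and there is no ∂_4, so H_3 ≅ Z.

As a check, the Euler characteristic is 5 − 10 + 10 − 5 = 0, which agrees with 1 − 0 + 0 − 1 = 0.

H_0 ≅ Z,  H_1 = 0,  H_2 = 0,  H_3 ≅ Z.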